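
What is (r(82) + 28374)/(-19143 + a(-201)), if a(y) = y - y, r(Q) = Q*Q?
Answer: -35098/19143 ≈ -1.8335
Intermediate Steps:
r(Q) = Q²
a(y) = 0
(r(82) + 28374)/(-19143 + a(-201)) = (82² + 28374)/(-19143 + 0) = (6724 + 28374)/(-19143) = 35098*(-1/19143) = -35098/19143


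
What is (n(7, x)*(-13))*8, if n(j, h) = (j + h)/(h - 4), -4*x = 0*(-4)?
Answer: 182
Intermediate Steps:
x = 0 (x = -0*(-4) = -¼*0 = 0)
n(j, h) = (h + j)/(-4 + h)
(n(7, x)*(-13))*8 = (((0 + 7)/(-4 + 0))*(-13))*8 = ((7/(-4))*(-13))*8 = (-¼*7*(-13))*8 = -7/4*(-13)*8 = (91/4)*8 = 182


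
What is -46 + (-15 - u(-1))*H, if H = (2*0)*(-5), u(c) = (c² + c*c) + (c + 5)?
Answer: -46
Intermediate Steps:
u(c) = 5 + c + 2*c² (u(c) = (c² + c²) + (5 + c) = 2*c² + (5 + c) = 5 + c + 2*c²)
H = 0 (H = 0*(-5) = 0)
-46 + (-15 - u(-1))*H = -46 + (-15 - (5 - 1 + 2*(-1)²))*0 = -46 + (-15 - (5 - 1 + 2*1))*0 = -46 + (-15 - (5 - 1 + 2))*0 = -46 + (-15 - 1*6)*0 = -46 + (-15 - 6)*0 = -46 - 21*0 = -46 + 0 = -46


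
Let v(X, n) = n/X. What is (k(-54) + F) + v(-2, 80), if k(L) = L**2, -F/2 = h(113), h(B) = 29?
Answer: 2818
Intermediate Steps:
F = -58 (F = -2*29 = -58)
(k(-54) + F) + v(-2, 80) = ((-54)**2 - 58) + 80/(-2) = (2916 - 58) + 80*(-1/2) = 2858 - 40 = 2818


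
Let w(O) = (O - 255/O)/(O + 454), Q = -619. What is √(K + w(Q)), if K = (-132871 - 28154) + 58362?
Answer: I*√1070895953948865/102135 ≈ 320.4*I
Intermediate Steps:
w(O) = (O - 255/O)/(454 + O)
K = -102663 (K = -161025 + 58362 = -102663)
√(K + w(Q)) = √(-102663 + (-255 + (-619)²)/((-619)*(454 - 619))) = √(-102663 - 1/619*(-255 + 383161)/(-165)) = √(-102663 - 1/619*(-1/165)*382906) = √(-102663 + 382906/102135) = √(-10485102599/102135) = I*√1070895953948865/102135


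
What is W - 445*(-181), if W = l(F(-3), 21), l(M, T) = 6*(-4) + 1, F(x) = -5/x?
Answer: 80522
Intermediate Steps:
l(M, T) = -23 (l(M, T) = -24 + 1 = -23)
W = -23
W - 445*(-181) = -23 - 445*(-181) = -23 + 80545 = 80522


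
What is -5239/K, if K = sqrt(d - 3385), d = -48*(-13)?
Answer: 5239*I*sqrt(2761)/2761 ≈ 99.705*I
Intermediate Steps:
d = 624
K = I*sqrt(2761) (K = sqrt(624 - 3385) = sqrt(-2761) = I*sqrt(2761) ≈ 52.545*I)
-5239/K = -5239*(-I*sqrt(2761)/2761) = -(-5239)*I*sqrt(2761)/2761 = 5239*I*sqrt(2761)/2761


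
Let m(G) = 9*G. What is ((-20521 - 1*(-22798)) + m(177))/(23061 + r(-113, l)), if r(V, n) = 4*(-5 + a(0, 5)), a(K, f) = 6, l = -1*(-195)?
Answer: 774/4613 ≈ 0.16779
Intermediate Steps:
l = 195
r(V, n) = 4 (r(V, n) = 4*(-5 + 6) = 4*1 = 4)
((-20521 - 1*(-22798)) + m(177))/(23061 + r(-113, l)) = ((-20521 - 1*(-22798)) + 9*177)/(23061 + 4) = ((-20521 + 22798) + 1593)/23065 = (2277 + 1593)*(1/23065) = 3870*(1/23065) = 774/4613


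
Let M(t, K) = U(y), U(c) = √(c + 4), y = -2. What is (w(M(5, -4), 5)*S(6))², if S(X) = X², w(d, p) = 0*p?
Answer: 0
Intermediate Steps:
U(c) = √(4 + c)
M(t, K) = √2 (M(t, K) = √(4 - 2) = √2)
w(d, p) = 0
(w(M(5, -4), 5)*S(6))² = (0*6²)² = (0*36)² = 0² = 0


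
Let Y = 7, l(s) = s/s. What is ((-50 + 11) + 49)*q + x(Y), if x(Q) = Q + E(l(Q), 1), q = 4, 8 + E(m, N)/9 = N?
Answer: -16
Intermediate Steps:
l(s) = 1
E(m, N) = -72 + 9*N
x(Q) = -63 + Q (x(Q) = Q + (-72 + 9*1) = Q + (-72 + 9) = Q - 63 = -63 + Q)
((-50 + 11) + 49)*q + x(Y) = ((-50 + 11) + 49)*4 + (-63 + 7) = (-39 + 49)*4 - 56 = 10*4 - 56 = 40 - 56 = -16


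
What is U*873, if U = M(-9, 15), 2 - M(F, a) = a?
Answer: -11349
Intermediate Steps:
M(F, a) = 2 - a
U = -13 (U = 2 - 1*15 = 2 - 15 = -13)
U*873 = -13*873 = -11349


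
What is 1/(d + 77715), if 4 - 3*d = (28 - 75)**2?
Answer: 1/76980 ≈ 1.2990e-5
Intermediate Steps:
d = -735 (d = 4/3 - (28 - 75)**2/3 = 4/3 - 1/3*(-47)**2 = 4/3 - 1/3*2209 = 4/3 - 2209/3 = -735)
1/(d + 77715) = 1/(-735 + 77715) = 1/76980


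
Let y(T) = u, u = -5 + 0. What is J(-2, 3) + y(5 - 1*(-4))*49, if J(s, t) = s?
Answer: -247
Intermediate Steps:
u = -5
y(T) = -5
J(-2, 3) + y(5 - 1*(-4))*49 = -2 - 5*49 = -2 - 245 = -247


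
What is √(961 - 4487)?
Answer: I*√3526 ≈ 59.38*I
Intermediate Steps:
√(961 - 4487) = √(-3526) = I*√3526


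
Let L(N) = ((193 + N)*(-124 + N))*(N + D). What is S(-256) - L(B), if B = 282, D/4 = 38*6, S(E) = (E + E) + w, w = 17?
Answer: -89610195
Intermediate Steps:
S(E) = 17 + 2*E (S(E) = (E + E) + 17 = 2*E + 17 = 17 + 2*E)
D = 912 (D = 4*(38*6) = 4*228 = 912)
L(N) = (-124 + N)*(193 + N)*(912 + N) (L(N) = ((193 + N)*(-124 + N))*(N + 912) = ((-124 + N)*(193 + N))*(912 + N) = (-124 + N)*(193 + N)*(912 + N))
S(-256) - L(B) = (17 + 2*(-256)) - (-21825984 + 282**3 + 981*282**2 + 38996*282) = (17 - 512) - (-21825984 + 22425768 + 981*79524 + 10996872) = -495 - (-21825984 + 22425768 + 78013044 + 10996872) = -495 - 1*89609700 = -495 - 89609700 = -89610195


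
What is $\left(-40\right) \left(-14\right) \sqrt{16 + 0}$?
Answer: $2240$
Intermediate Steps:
$\left(-40\right) \left(-14\right) \sqrt{16 + 0} = 560 \sqrt{16} = 560 \cdot 4 = 2240$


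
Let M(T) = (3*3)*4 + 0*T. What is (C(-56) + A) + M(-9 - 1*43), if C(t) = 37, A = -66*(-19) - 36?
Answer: 1291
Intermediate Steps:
A = 1218 (A = 1254 - 36 = 1218)
M(T) = 36 (M(T) = 9*4 + 0 = 36 + 0 = 36)
(C(-56) + A) + M(-9 - 1*43) = (37 + 1218) + 36 = 1255 + 36 = 1291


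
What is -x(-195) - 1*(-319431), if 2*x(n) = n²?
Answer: 600837/2 ≈ 3.0042e+5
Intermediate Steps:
x(n) = n²/2
-x(-195) - 1*(-319431) = -(-195)²/2 - 1*(-319431) = -38025/2 + 319431 = 600837/2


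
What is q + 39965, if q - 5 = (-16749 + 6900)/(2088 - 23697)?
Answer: 5875657/147 ≈ 39970.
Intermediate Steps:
q = 802/147 (q = 5 + (-16749 + 6900)/(2088 - 23697) = 5 - 9849/(-21609) = 5 - 9849*(-1/21609) = 5 + 67/147 = 802/147 ≈ 5.4558)
q + 39965 = 802/147 + 39965 = 5875657/147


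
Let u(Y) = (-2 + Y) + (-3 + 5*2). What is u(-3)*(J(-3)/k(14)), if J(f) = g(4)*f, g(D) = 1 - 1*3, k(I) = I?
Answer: 6/7 ≈ 0.85714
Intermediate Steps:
g(D) = -2 (g(D) = 1 - 3 = -2)
J(f) = -2*f
u(Y) = 5 + Y (u(Y) = (-2 + Y) + (-3 + 10) = (-2 + Y) + 7 = 5 + Y)
u(-3)*(J(-3)/k(14)) = (5 - 3)*(-2*(-3)/14) = 2*(6*(1/14)) = 2*(3/7) = 6/7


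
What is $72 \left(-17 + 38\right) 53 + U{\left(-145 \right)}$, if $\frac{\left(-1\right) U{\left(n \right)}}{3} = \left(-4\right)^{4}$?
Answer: $79368$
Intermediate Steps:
$U{\left(n \right)} = -768$ ($U{\left(n \right)} = - 3 \left(-4\right)^{4} = \left(-3\right) 256 = -768$)
$72 \left(-17 + 38\right) 53 + U{\left(-145 \right)} = 72 \left(-17 + 38\right) 53 - 768 = 72 \cdot 21 \cdot 53 - 768 = 1512 \cdot 53 - 768 = 80136 - 768 = 79368$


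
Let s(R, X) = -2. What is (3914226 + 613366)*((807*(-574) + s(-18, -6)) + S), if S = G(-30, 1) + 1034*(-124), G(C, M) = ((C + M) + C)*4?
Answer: -2678849413824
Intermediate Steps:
G(C, M) = 4*M + 8*C (G(C, M) = (M + 2*C)*4 = 4*M + 8*C)
S = -128452 (S = (4*1 + 8*(-30)) + 1034*(-124) = (4 - 240) - 128216 = -236 - 128216 = -128452)
(3914226 + 613366)*((807*(-574) + s(-18, -6)) + S) = (3914226 + 613366)*((807*(-574) - 2) - 128452) = 4527592*((-463218 - 2) - 128452) = 4527592*(-463220 - 128452) = 4527592*(-591672) = -2678849413824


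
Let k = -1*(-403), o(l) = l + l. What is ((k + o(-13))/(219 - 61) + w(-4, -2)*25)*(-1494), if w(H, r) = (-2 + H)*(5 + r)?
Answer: 52830081/79 ≈ 6.6874e+5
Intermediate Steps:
o(l) = 2*l
k = 403
((k + o(-13))/(219 - 61) + w(-4, -2)*25)*(-1494) = ((403 + 2*(-13))/(219 - 61) + (-10 - 2*(-2) + 5*(-4) - 4*(-2))*25)*(-1494) = ((403 - 26)/158 + (-10 + 4 - 20 + 8)*25)*(-1494) = (377*(1/158) - 18*25)*(-1494) = (377/158 - 450)*(-1494) = -70723/158*(-1494) = 52830081/79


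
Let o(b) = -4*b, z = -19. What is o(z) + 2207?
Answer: 2283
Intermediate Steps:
o(z) + 2207 = -4*(-19) + 2207 = 76 + 2207 = 2283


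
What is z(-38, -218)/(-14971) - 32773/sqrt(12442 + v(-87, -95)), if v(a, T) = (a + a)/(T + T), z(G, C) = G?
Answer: 38/14971 - 2521*sqrt(112297315)/90929 ≈ -293.80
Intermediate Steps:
v(a, T) = a/T (v(a, T) = (2*a)/((2*T)) = (2*a)*(1/(2*T)) = a/T)
z(-38, -218)/(-14971) - 32773/sqrt(12442 + v(-87, -95)) = -38/(-14971) - 32773/sqrt(12442 - 87/(-95)) = -38*(-1/14971) - 32773/sqrt(12442 - 87*(-1/95)) = 38/14971 - 32773/sqrt(12442 + 87/95) = 38/14971 - 32773*sqrt(112297315)/1182077 = 38/14971 - 2521*sqrt(112297315)/90929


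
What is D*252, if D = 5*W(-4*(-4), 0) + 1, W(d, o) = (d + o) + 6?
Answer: 27972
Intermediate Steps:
W(d, o) = 6 + d + o
D = 111 (D = 5*(6 - 4*(-4) + 0) + 1 = 5*(6 + 16 + 0) + 1 = 5*22 + 1 = 110 + 1 = 111)
D*252 = 111*252 = 27972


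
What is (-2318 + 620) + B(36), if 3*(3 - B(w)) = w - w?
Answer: -1695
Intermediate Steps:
B(w) = 3 (B(w) = 3 - (w - w)/3 = 3 - ⅓*0 = 3 + 0 = 3)
(-2318 + 620) + B(36) = (-2318 + 620) + 3 = -1698 + 3 = -1695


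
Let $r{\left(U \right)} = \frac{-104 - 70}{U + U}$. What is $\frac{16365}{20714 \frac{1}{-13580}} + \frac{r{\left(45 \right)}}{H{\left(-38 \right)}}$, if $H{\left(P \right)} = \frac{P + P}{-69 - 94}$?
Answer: $- \frac{126723876539}{11806980} \approx -10733.0$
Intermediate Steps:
$r{\left(U \right)} = - \frac{87}{U}$ ($r{\left(U \right)} = - \frac{174}{2 U} = - 174 \frac{1}{2 U} = - \frac{87}{U}$)
$H{\left(P \right)} = - \frac{2 P}{163}$ ($H{\left(P \right)} = \frac{2 P}{-163} = 2 P \left(- \frac{1}{163}\right) = - \frac{2 P}{163}$)
$\frac{16365}{20714 \frac{1}{-13580}} + \frac{r{\left(45 \right)}}{H{\left(-38 \right)}} = \frac{16365}{20714 \frac{1}{-13580}} + \frac{\left(-87\right) \frac{1}{45}}{\left(- \frac{2}{163}\right) \left(-38\right)} = \frac{16365}{20714 \left(- \frac{1}{13580}\right)} + \frac{\left(-87\right) \frac{1}{45}}{\frac{76}{163}} = \frac{16365}{- \frac{10357}{6790}} - \frac{4727}{1140} = 16365 \left(- \frac{6790}{10357}\right) - \frac{4727}{1140} = - \frac{111118350}{10357} - \frac{4727}{1140} = - \frac{126723876539}{11806980}$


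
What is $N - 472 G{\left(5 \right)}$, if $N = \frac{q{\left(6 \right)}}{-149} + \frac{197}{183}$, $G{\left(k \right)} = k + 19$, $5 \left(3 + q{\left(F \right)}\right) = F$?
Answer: $- \frac{1544254468}{136335} \approx -11327.0$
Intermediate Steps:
$q{\left(F \right)} = -3 + \frac{F}{5}$
$G{\left(k \right)} = 19 + k$
$N = \frac{148412}{136335}$ ($N = \frac{-3 + \frac{1}{5} \cdot 6}{-149} + \frac{197}{183} = \left(-3 + \frac{6}{5}\right) \left(- \frac{1}{149}\right) + 197 \cdot \frac{1}{183} = \left(- \frac{9}{5}\right) \left(- \frac{1}{149}\right) + \frac{197}{183} = \frac{9}{745} + \frac{197}{183} = \frac{148412}{136335} \approx 1.0886$)
$N - 472 G{\left(5 \right)} = \frac{148412}{136335} - 472 \left(19 + 5\right) = \frac{148412}{136335} - 11328 = - \frac{1544254468}{136335}$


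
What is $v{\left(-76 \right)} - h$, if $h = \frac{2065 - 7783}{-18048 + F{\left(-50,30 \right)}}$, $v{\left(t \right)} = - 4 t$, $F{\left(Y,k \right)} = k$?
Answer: $\frac{911959}{3003} \approx 303.68$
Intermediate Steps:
$h = \frac{953}{3003}$ ($h = \frac{2065 - 7783}{-18048 + 30} = - \frac{5718}{-18018} = \left(-5718\right) \left(- \frac{1}{18018}\right) = \frac{953}{3003} \approx 0.31735$)
$v{\left(-76 \right)} - h = \left(-4\right) \left(-76\right) - \frac{953}{3003} = 304 - \frac{953}{3003} = \frac{911959}{3003}$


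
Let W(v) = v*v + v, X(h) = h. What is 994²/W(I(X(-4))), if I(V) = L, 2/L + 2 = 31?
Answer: 415469138/31 ≈ 1.3402e+7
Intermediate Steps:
L = 2/29 (L = 2/(-2 + 31) = 2/29 ≈ 0.068966)
I(V) = 2/29
W(v) = v + v² (W(v) = v² + v = v + v²)
994²/W(I(X(-4))) = 994²/((2*(1 + 2/29)/29)) = 988036/(((2/29)*(31/29))) = 988036/(62/841) = 988036*(841/62) = 415469138/31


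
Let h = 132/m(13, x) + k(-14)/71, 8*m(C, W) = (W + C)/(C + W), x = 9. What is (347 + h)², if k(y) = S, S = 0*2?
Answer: 1968409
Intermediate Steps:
S = 0
k(y) = 0
m(C, W) = ⅛ (m(C, W) = ((W + C)/(C + W))/8 = ((C + W)/(C + W))/8 = (⅛)*1 = ⅛)
h = 1056 (h = 132/(⅛) + 0/71 = 132*8 + 0*(1/71) = 1056 + 0 = 1056)
(347 + h)² = (347 + 1056)² = 1403² = 1968409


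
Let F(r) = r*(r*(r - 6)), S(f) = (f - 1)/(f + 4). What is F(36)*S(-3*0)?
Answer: -9720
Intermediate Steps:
S(f) = (-1 + f)/(4 + f)
F(r) = r²*(-6 + r) (F(r) = r*(r*(-6 + r)) = r²*(-6 + r))
F(36)*S(-3*0) = (36²*(-6 + 36))*((-1 - 3*0)/(4 - 3*0)) = (1296*30)*((-1 + 0)/(4 + 0)) = 38880*(-1/4) = 38880*((¼)*(-1)) = 38880*(-¼) = -9720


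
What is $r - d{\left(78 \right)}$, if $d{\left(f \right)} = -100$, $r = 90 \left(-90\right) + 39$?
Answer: $-7961$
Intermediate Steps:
$r = -8061$ ($r = -8100 + 39 = -8061$)
$r - d{\left(78 \right)} = -8061 - -100 = -8061 + 100 = -7961$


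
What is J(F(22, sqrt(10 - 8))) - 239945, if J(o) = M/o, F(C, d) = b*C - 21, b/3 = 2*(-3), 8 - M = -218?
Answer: -100057291/417 ≈ -2.3995e+5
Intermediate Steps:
M = 226 (M = 8 - 1*(-218) = 8 + 218 = 226)
b = -18 (b = 3*(2*(-3)) = 3*(-6) = -18)
F(C, d) = -21 - 18*C (F(C, d) = -18*C - 21 = -21 - 18*C)
J(o) = 226/o
J(F(22, sqrt(10 - 8))) - 239945 = 226/(-21 - 18*22) - 239945 = 226/(-21 - 396) - 239945 = 226/(-417) - 239945 = 226*(-1/417) - 239945 = -226/417 - 239945 = -100057291/417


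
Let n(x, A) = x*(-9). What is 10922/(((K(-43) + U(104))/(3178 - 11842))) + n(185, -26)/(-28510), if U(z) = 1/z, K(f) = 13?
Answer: -18705094639705/2571602 ≈ -7.2737e+6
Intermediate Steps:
n(x, A) = -9*x
10922/(((K(-43) + U(104))/(3178 - 11842))) + n(185, -26)/(-28510) = 10922/(((13 + 1/104)/(3178 - 11842))) - 9*185/(-28510) = 10922/(((13 + 1/104)/(-8664))) - 1665*(-1/28510) = 10922/(((1353/104)*(-1/8664))) + 333/5702 = 10922/(-451/300352) + 333/5702 = 10922*(-300352/451) + 333/5702 = -3280444544/451 + 333/5702 = -18705094639705/2571602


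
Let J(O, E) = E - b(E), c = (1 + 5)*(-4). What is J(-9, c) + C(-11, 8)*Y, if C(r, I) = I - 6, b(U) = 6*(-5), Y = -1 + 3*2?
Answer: 16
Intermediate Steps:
Y = 5 (Y = -1 + 6 = 5)
b(U) = -30
C(r, I) = -6 + I
c = -24 (c = 6*(-4) = -24)
J(O, E) = 30 + E (J(O, E) = E - 1*(-30) = E + 30 = 30 + E)
J(-9, c) + C(-11, 8)*Y = (30 - 24) + (-6 + 8)*5 = 6 + 2*5 = 6 + 10 = 16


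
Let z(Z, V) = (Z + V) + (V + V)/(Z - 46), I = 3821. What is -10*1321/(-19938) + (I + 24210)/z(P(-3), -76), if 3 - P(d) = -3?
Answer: -1395018940/3299739 ≈ -422.77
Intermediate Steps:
P(d) = 6 (P(d) = 3 - 1*(-3) = 3 + 3 = 6)
z(Z, V) = V + Z + 2*V/(-46 + Z) (z(Z, V) = (V + Z) + (2*V)/(-46 + Z) = (V + Z) + 2*V/(-46 + Z) = V + Z + 2*V/(-46 + Z))
-10*1321/(-19938) + (I + 24210)/z(P(-3), -76) = -10*1321/(-19938) + (3821 + 24210)/(((6² - 46*6 - 44*(-76) - 76*6)/(-46 + 6))) = -13210*(-1/19938) + 28031/(((36 - 276 + 3344 - 456)/(-40))) = 6605/9969 + 28031/((-1/40*2648)) = 6605/9969 + 28031/(-331/5) = 6605/9969 + 28031*(-5/331) = 6605/9969 - 140155/331 = -1395018940/3299739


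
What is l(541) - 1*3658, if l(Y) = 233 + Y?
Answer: -2884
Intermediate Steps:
l(541) - 1*3658 = (233 + 541) - 1*3658 = 774 - 3658 = -2884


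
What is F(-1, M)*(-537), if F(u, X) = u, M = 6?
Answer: 537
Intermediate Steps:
F(-1, M)*(-537) = -1*(-537) = 537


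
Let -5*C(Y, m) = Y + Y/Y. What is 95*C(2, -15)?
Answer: -57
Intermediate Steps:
C(Y, m) = -⅕ - Y/5 (C(Y, m) = -(Y + Y/Y)/5 = -(Y + 1)/5 = -(1 + Y)/5 = -⅕ - Y/5)
95*C(2, -15) = 95*(-⅕ - ⅕*2) = 95*(-⅕ - ⅖) = 95*(-⅗) = -57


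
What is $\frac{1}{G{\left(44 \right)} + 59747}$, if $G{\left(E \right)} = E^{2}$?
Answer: $\frac{1}{61683} \approx 1.6212 \cdot 10^{-5}$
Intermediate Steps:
$\frac{1}{G{\left(44 \right)} + 59747} = \frac{1}{44^{2} + 59747} = \frac{1}{1936 + 59747} = \frac{1}{61683}$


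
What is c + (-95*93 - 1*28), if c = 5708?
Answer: -3155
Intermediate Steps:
c + (-95*93 - 1*28) = 5708 + (-95*93 - 1*28) = 5708 + (-8835 - 28) = 5708 - 8863 = -3155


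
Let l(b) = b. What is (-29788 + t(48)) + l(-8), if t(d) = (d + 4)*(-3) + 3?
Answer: -29949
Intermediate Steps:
t(d) = -9 - 3*d (t(d) = (4 + d)*(-3) + 3 = (-12 - 3*d) + 3 = -9 - 3*d)
(-29788 + t(48)) + l(-8) = (-29788 + (-9 - 3*48)) - 8 = (-29788 + (-9 - 144)) - 8 = (-29788 - 153) - 8 = -29941 - 8 = -29949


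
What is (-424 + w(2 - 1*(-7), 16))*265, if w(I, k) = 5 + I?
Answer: -108650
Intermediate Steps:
(-424 + w(2 - 1*(-7), 16))*265 = (-424 + (5 + (2 - 1*(-7))))*265 = (-424 + (5 + (2 + 7)))*265 = (-424 + (5 + 9))*265 = (-424 + 14)*265 = -410*265 = -108650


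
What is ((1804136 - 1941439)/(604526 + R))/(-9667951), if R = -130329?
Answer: 137303/4584513360347 ≈ 2.9949e-8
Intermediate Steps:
((1804136 - 1941439)/(604526 + R))/(-9667951) = ((1804136 - 1941439)/(604526 - 130329))/(-9667951) = -137303/474197*(-1/9667951) = 137303/4584513360347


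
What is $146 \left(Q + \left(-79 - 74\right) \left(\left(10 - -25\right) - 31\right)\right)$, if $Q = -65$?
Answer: $-98842$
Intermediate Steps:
$146 \left(Q + \left(-79 - 74\right) \left(\left(10 - -25\right) - 31\right)\right) = 146 \left(-65 + \left(-79 - 74\right) \left(\left(10 - -25\right) - 31\right)\right) = 146 \left(-65 - 153 \left(\left(10 + 25\right) - 31\right)\right) = 146 \left(-65 - 153 \left(35 - 31\right)\right) = 146 \left(-65 - 612\right) = 146 \left(-677\right) = -98842$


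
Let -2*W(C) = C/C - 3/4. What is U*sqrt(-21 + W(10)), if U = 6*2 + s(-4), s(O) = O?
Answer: 26*I*sqrt(2) ≈ 36.77*I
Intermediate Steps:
W(C) = -1/8 (W(C) = -(C/C - 3/4)/2 = -(1 - 3*1/4)/2 = -(1 - 3/4)/2 = -1/2*1/4 = -1/8)
U = 8 (U = 6*2 - 4 = 12 - 4 = 8)
U*sqrt(-21 + W(10)) = 8*sqrt(-21 - 1/8) = 8*sqrt(-169/8) = 8*(13*I*sqrt(2)/4) = 26*I*sqrt(2)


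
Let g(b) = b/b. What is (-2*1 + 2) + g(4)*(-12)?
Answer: -12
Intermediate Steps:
g(b) = 1
(-2*1 + 2) + g(4)*(-12) = (-2*1 + 2) + 1*(-12) = (-2 + 2) - 12 = 0 - 12 = -12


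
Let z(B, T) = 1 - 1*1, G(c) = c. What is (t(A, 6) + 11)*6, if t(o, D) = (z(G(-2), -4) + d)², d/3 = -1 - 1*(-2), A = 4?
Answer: 120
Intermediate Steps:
z(B, T) = 0 (z(B, T) = 1 - 1 = 0)
d = 3 (d = 3*(-1 - 1*(-2)) = 3*(-1 + 2) = 3*1 = 3)
t(o, D) = 9 (t(o, D) = (0 + 3)² = 3² = 9)
(t(A, 6) + 11)*6 = (9 + 11)*6 = 20*6 = 120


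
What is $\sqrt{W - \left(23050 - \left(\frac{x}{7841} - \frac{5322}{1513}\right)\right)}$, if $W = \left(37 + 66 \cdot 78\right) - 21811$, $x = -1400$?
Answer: $\frac{i \sqrt{5584561791868732430}}{11863433} \approx 199.2 i$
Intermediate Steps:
$W = -16626$ ($W = \left(37 + 5148\right) - 21811 = 5185 - 21811 = -16626$)
$\sqrt{W - \left(23050 - \left(\frac{x}{7841} - \frac{5322}{1513}\right)\right)} = \sqrt{-16626 - \left(23050 - \left(- \frac{1400}{7841} - \frac{5322}{1513}\right)\right)} = \sqrt{-16626 - \left(23050 - - \frac{43848002}{11863433}\right)} = \sqrt{-16626 - \frac{273495978652}{11863433}} = \sqrt{- \frac{470737415710}{11863433}} = \frac{i \sqrt{5584561791868732430}}{11863433}$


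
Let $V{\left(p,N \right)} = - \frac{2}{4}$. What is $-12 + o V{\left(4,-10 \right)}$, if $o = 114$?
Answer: $-69$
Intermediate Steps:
$V{\left(p,N \right)} = - \frac{1}{2}$ ($V{\left(p,N \right)} = \left(-2\right) \frac{1}{4} = - \frac{1}{2}$)
$-12 + o V{\left(4,-10 \right)} = -12 + 114 \left(- \frac{1}{2}\right) = -12 - 57 = -69$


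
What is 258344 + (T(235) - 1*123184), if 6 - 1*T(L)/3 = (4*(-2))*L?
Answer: 140818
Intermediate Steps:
T(L) = 18 + 24*L (T(L) = 18 - 3*4*(-2)*L = 18 - (-24)*L = 18 + 24*L)
258344 + (T(235) - 1*123184) = 258344 + ((18 + 24*235) - 1*123184) = 258344 + ((18 + 5640) - 123184) = 258344 + (5658 - 123184) = 258344 - 117526 = 140818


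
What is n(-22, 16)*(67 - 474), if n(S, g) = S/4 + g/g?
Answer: 3663/2 ≈ 1831.5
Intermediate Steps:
n(S, g) = 1 + S/4 (n(S, g) = S*(¼) + 1 = S/4 + 1 = 1 + S/4)
n(-22, 16)*(67 - 474) = (1 + (¼)*(-22))*(67 - 474) = (1 - 11/2)*(-407) = -9/2*(-407) = 3663/2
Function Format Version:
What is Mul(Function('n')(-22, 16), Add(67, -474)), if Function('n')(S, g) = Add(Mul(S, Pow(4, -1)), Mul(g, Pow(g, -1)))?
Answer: Rational(3663, 2) ≈ 1831.5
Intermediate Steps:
Function('n')(S, g) = Add(1, Mul(Rational(1, 4), S)) (Function('n')(S, g) = Add(Mul(S, Rational(1, 4)), 1) = Add(Mul(Rational(1, 4), S), 1) = Add(1, Mul(Rational(1, 4), S)))
Mul(Function('n')(-22, 16), Add(67, -474)) = Mul(Add(1, Mul(Rational(1, 4), -22)), Add(67, -474)) = Mul(Add(1, Rational(-11, 2)), -407) = Mul(Rational(-9, 2), -407) = Rational(3663, 2)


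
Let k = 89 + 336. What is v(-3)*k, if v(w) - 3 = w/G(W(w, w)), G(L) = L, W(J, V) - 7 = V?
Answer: 3825/4 ≈ 956.25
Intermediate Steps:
k = 425
W(J, V) = 7 + V
v(w) = 3 + w/(7 + w)
v(-3)*k = ((21 + 4*(-3))/(7 - 3))*425 = ((21 - 12)/4)*425 = ((1/4)*9)*425 = (9/4)*425 = 3825/4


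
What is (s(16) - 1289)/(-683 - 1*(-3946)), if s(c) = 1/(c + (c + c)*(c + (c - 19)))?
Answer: -556847/1409616 ≈ -0.39503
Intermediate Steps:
s(c) = 1/(c + 2*c*(-19 + 2*c)) (s(c) = 1/(c + (2*c)*(c + (-19 + c))) = 1/(c + (2*c)*(-19 + 2*c)) = 1/(c + 2*c*(-19 + 2*c)))
(s(16) - 1289)/(-683 - 1*(-3946)) = (1/(16*(-37 + 4*16)) - 1289)/(-683 - 1*(-3946)) = (1/(16*(-37 + 64)) - 1289)/(-683 + 3946) = ((1/16)/27 - 1289)/3263 = ((1/16)*(1/27) - 1289)*(1/3263) = (1/432 - 1289)*(1/3263) = -556847/432*1/3263 = -556847/1409616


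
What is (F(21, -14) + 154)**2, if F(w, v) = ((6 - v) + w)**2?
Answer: 3367225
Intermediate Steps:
F(w, v) = (6 + w - v)**2
(F(21, -14) + 154)**2 = ((6 + 21 - 1*(-14))**2 + 154)**2 = ((6 + 21 + 14)**2 + 154)**2 = (41**2 + 154)**2 = (1681 + 154)**2 = 1835**2 = 3367225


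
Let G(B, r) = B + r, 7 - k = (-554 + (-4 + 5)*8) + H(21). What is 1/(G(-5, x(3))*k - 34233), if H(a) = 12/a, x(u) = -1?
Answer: -7/262833 ≈ -2.6633e-5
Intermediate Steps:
k = 3867/7 (k = 7 - ((-554 + (-4 + 5)*8) + 12/21) = 7 - ((-554 + 1*8) + 12*(1/21)) = 7 - ((-554 + 8) + 4/7) = 7 - (-546 + 4/7) = 7 - 1*(-3818/7) = 7 + 3818/7 = 3867/7 ≈ 552.43)
1/(G(-5, x(3))*k - 34233) = 1/((-5 - 1)*(3867/7) - 34233) = 1/(-6*3867/7 - 34233) = 1/(-23202/7 - 34233) = 1/(-262833/7) = -7/262833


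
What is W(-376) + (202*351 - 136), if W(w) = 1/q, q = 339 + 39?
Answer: 26749549/378 ≈ 70766.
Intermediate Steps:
q = 378
W(w) = 1/378
W(-376) + (202*351 - 136) = 1/378 + (202*351 - 136) = 1/378 + (70902 - 136) = 1/378 + 70766 = 26749549/378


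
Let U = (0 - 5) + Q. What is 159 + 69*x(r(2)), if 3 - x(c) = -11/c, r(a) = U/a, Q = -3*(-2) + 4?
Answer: 3348/5 ≈ 669.60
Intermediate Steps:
Q = 10 (Q = 6 + 4 = 10)
U = 5 (U = (0 - 5) + 10 = -5 + 10 = 5)
r(a) = 5/a
x(c) = 3 + 11/c (x(c) = 3 - (-11)/c = 3 + 11/c)
159 + 69*x(r(2)) = 159 + 69*(3 + 11/((5/2))) = 159 + 69*(3 + 11/((5*(1/2)))) = 159 + 69*(3 + 11/(5/2)) = 159 + 69*(3 + 11*(2/5)) = 159 + 69*(3 + 22/5) = 159 + 69*(37/5) = 159 + 2553/5 = 3348/5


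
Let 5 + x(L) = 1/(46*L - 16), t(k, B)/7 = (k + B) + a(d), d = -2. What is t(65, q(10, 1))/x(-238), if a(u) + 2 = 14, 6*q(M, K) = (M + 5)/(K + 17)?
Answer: -53282299/493389 ≈ -107.99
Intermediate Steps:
q(M, K) = (5 + M)/(6*(17 + K)) (q(M, K) = ((M + 5)/(K + 17))/6 = ((5 + M)/(17 + K))/6 = (5 + M)/(6*(17 + K)))
a(u) = 12 (a(u) = -2 + 14 = 12)
t(k, B) = 84 + 7*B + 7*k (t(k, B) = 7*((k + B) + 12) = 7*((B + k) + 12) = 7*(12 + B + k) = 84 + 7*B + 7*k)
x(L) = -5 + 1/(-16 + 46*L) (x(L) = -5 + 1/(46*L - 16) = -5 + 1/(-16 + 46*L))
t(65, q(10, 1))/x(-238) = (84 + 7*((5 + 10)/(6*(17 + 1))) + 7*65)/(((81 - 230*(-238))/(2*(-8 + 23*(-238))))) = (84 + 7*((⅙)*15/18) + 455)/(((81 + 54740)/(2*(-8 - 5474)))) = (84 + 7*((⅙)*(1/18)*15) + 455)/(((½)*54821/(-5482))) = (84 + 7*(5/36) + 455)/(((½)*(-1/5482)*54821)) = (84 + 35/36 + 455)/(-54821/10964) = (19439/36)*(-10964/54821) = -53282299/493389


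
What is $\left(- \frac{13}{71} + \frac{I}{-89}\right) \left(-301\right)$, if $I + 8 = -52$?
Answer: $- \frac{934003}{6319} \approx -147.81$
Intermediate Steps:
$I = -60$ ($I = -8 - 52 = -60$)
$\left(- \frac{13}{71} + \frac{I}{-89}\right) \left(-301\right) = \left(- \frac{13}{71} - \frac{60}{-89}\right) \left(-301\right) = \left(\left(-13\right) \frac{1}{71} - - \frac{60}{89}\right) \left(-301\right) = \left(- \frac{13}{71} + \frac{60}{89}\right) \left(-301\right) = \frac{3103}{6319} \left(-301\right) = - \frac{934003}{6319}$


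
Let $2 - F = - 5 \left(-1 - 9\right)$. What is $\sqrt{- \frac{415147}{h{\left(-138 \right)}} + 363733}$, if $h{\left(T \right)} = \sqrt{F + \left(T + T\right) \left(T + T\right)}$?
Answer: $\frac{\sqrt{32937571197648 - 1975269426 \sqrt{4758}}}{9516} \approx 601.85$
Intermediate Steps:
$F = -48$ ($F = 2 - - 5 \left(-1 - 9\right) = 2 - \left(-5\right) \left(-10\right) = 2 - 50 = -48$)
$h{\left(T \right)} = \sqrt{-48 + 4 T^{2}}$ ($h{\left(T \right)} = \sqrt{-48 + \left(T + T\right) \left(T + T\right)} = \sqrt{-48 + 2 T 2 T} = \sqrt{-48 + 4 T^{2}}$)
$\sqrt{- \frac{415147}{h{\left(-138 \right)}} + 363733} = \sqrt{- \frac{415147}{2 \sqrt{-12 + \left(-138\right)^{2}}} + 363733} = \sqrt{- \frac{415147}{2 \sqrt{-12 + 19044}} + 363733} = \sqrt{- \frac{415147}{2 \sqrt{19032}} + 363733} = \sqrt{- \frac{415147}{2 \cdot 2 \sqrt{4758}} + 363733} = \sqrt{- \frac{415147}{4 \sqrt{4758}} + 363733} = \sqrt{- 415147 \frac{\sqrt{4758}}{19032} + 363733} = \sqrt{- \frac{415147 \sqrt{4758}}{19032} + 363733} = \sqrt{363733 - \frac{415147 \sqrt{4758}}{19032}}$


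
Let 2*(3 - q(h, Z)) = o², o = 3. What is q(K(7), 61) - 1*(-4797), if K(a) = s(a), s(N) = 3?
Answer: 9591/2 ≈ 4795.5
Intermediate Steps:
K(a) = 3
q(h, Z) = -3/2 (q(h, Z) = 3 - ½*3² = 3 - ½*9 = 3 - 9/2 = -3/2)
q(K(7), 61) - 1*(-4797) = -3/2 - 1*(-4797) = -3/2 + 4797 = 9591/2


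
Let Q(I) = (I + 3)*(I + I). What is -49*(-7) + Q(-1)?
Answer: 339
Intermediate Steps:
Q(I) = 2*I*(3 + I) (Q(I) = (3 + I)*(2*I) = 2*I*(3 + I))
-49*(-7) + Q(-1) = -49*(-7) + 2*(-1)*(3 - 1) = 343 + 2*(-1)*2 = 343 - 4 = 339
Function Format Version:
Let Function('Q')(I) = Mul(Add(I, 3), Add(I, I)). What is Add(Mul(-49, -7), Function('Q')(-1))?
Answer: 339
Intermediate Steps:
Function('Q')(I) = Mul(2, I, Add(3, I)) (Function('Q')(I) = Mul(Add(3, I), Mul(2, I)) = Mul(2, I, Add(3, I)))
Add(Mul(-49, -7), Function('Q')(-1)) = Add(Mul(-49, -7), Mul(2, -1, Add(3, -1))) = Add(343, Mul(2, -1, 2)) = Add(343, -4) = 339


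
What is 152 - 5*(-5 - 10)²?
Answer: -973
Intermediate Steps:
152 - 5*(-5 - 10)² = 152 - 5*(-15)² = 152 - 5*225 = 152 - 1125 = -973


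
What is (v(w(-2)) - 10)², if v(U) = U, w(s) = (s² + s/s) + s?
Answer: 49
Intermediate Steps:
w(s) = 1 + s + s² (w(s) = (s² + 1) + s = (1 + s²) + s = 1 + s + s²)
(v(w(-2)) - 10)² = ((1 - 2 + (-2)²) - 10)² = ((1 - 2 + 4) - 10)² = (3 - 10)² = (-7)² = 49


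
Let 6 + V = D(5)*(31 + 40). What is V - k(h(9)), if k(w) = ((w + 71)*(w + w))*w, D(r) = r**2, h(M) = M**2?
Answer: -1992775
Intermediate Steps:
k(w) = 2*w**2*(71 + w) (k(w) = ((71 + w)*(2*w))*w = (2*w*(71 + w))*w = 2*w**2*(71 + w))
V = 1769 (V = -6 + 5**2*(31 + 40) = -6 + 25*71 = -6 + 1775 = 1769)
V - k(h(9)) = 1769 - 2*(9**2)**2*(71 + 9**2) = 1769 - 2*81**2*(71 + 81) = 1769 - 2*6561*152 = 1769 - 1*1994544 = 1769 - 1994544 = -1992775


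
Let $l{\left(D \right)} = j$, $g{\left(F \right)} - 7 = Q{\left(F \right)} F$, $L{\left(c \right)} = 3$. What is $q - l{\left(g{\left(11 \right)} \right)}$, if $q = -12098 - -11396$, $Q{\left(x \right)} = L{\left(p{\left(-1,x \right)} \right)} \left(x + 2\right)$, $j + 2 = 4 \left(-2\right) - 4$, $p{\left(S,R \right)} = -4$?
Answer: $-688$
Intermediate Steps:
$j = -14$ ($j = -2 + \left(4 \left(-2\right) - 4\right) = -2 - 12 = -14$)
$Q{\left(x \right)} = 6 + 3 x$ ($Q{\left(x \right)} = 3 \left(x + 2\right) = 3 \left(2 + x\right) = 6 + 3 x$)
$g{\left(F \right)} = 7 + F \left(6 + 3 F\right)$ ($g{\left(F \right)} = 7 + \left(6 + 3 F\right) F = 7 + F \left(6 + 3 F\right)$)
$l{\left(D \right)} = -14$
$q = -702$ ($q = -12098 + 11396 = -702$)
$q - l{\left(g{\left(11 \right)} \right)} = -702 - -14 = -702 + 14 = -688$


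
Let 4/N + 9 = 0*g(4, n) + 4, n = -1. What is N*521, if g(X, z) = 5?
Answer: -2084/5 ≈ -416.80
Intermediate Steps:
N = -⅘ (N = 4/(-9 + (0*5 + 4)) = 4/(-9 + (0 + 4)) = 4/(-9 + 4) = 4/(-5) = 4*(-⅕) = -⅘ ≈ -0.80000)
N*521 = -⅘*521 = -2084/5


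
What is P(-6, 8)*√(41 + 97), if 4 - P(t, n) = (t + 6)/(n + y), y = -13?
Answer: 4*√138 ≈ 46.989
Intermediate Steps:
P(t, n) = 4 - (6 + t)/(-13 + n) (P(t, n) = 4 - (t + 6)/(n - 13) = 4 - (6 + t)/(-13 + n))
P(-6, 8)*√(41 + 97) = ((-58 - 1*(-6) + 4*8)/(-13 + 8))*√(41 + 97) = ((-58 + 6 + 32)/(-5))*√138 = (-⅕*(-20))*√138 = 4*√138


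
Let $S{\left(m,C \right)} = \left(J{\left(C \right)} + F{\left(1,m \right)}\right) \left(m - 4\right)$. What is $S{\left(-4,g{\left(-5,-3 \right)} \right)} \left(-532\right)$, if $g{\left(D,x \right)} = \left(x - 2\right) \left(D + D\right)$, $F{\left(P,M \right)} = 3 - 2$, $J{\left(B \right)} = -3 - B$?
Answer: $-221312$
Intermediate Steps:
$F{\left(P,M \right)} = 1$
$g{\left(D,x \right)} = 2 D \left(-2 + x\right)$ ($g{\left(D,x \right)} = \left(-2 + x\right) 2 D = 2 D \left(-2 + x\right)$)
$S{\left(m,C \right)} = \left(-4 + m\right) \left(-2 - C\right)$ ($S{\left(m,C \right)} = \left(\left(-3 - C\right) + 1\right) \left(m - 4\right) = \left(-2 - C\right) \left(-4 + m\right) = \left(-4 + m\right) \left(-2 - C\right)$)
$S{\left(-4,g{\left(-5,-3 \right)} \right)} \left(-532\right) = \left(8 - 4 + 4 \cdot 2 \left(-5\right) \left(-2 - 3\right) - - 4 \left(3 + 2 \left(-5\right) \left(-2 - 3\right)\right)\right) \left(-532\right) = \left(8 - 4 + 4 \cdot 2 \left(-5\right) \left(-5\right) - - 4 \left(3 + 2 \left(-5\right) \left(-5\right)\right)\right) \left(-532\right) = \left(8 - 4 + 4 \cdot 50 - - 4 \left(3 + 50\right)\right) \left(-532\right) = \left(8 - 4 + 200 - \left(-4\right) 53\right) \left(-532\right) = \left(8 - 4 + 200 + 212\right) \left(-532\right) = 416 \left(-532\right) = -221312$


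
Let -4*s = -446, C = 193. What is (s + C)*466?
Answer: 141897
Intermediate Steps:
s = 223/2 (s = -¼*(-446) = 223/2 ≈ 111.50)
(s + C)*466 = (223/2 + 193)*466 = (609/2)*466 = 141897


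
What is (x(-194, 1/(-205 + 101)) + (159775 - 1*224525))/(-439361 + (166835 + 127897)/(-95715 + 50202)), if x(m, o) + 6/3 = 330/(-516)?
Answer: 28161052439/191081793950 ≈ 0.14738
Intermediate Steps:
x(m, o) = -227/86 (x(m, o) = -2 + 330/(-516) = -2 + 330*(-1/516) = -2 - 55/86 = -227/86)
(x(-194, 1/(-205 + 101)) + (159775 - 1*224525))/(-439361 + (166835 + 127897)/(-95715 + 50202)) = (-227/86 + (159775 - 1*224525))/(-439361 + (166835 + 127897)/(-95715 + 50202)) = (-227/86 + (159775 - 224525))/(-439361 + 294732/(-45513)) = (-227/86 - 64750)/(-439361 + 294732*(-1/45513)) = -5568727/(86*(-439361 - 32748/5057)) = -5568727/(86*(-2221881325/5057)) = -5568727/86*(-5057/2221881325) = 28161052439/191081793950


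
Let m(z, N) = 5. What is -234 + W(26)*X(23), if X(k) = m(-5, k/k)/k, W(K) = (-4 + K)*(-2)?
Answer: -5602/23 ≈ -243.57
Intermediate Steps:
W(K) = 8 - 2*K
X(k) = 5/k
-234 + W(26)*X(23) = -234 + (8 - 2*26)*(5/23) = -234 + (8 - 52)*(5*(1/23)) = -234 - 44*5/23 = -234 - 220/23 = -5602/23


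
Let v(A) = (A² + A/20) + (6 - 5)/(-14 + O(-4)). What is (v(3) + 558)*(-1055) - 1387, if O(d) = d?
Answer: -21588179/36 ≈ -5.9967e+5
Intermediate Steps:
v(A) = -1/18 + A² + A/20 (v(A) = (A² + A/20) + (6 - 5)/(-14 - 4) = (A² + A/20) + 1/(-18) = (A² + A/20) + 1*(-1/18) = (A² + A/20) - 1/18 = -1/18 + A² + A/20)
(v(3) + 558)*(-1055) - 1387 = ((-1/18 + 3² + (1/20)*3) + 558)*(-1055) - 1387 = ((-1/18 + 9 + 3/20) + 558)*(-1055) - 1387 = (1637/180 + 558)*(-1055) - 1387 = (102077/180)*(-1055) - 1387 = -21538247/36 - 1387 = -21588179/36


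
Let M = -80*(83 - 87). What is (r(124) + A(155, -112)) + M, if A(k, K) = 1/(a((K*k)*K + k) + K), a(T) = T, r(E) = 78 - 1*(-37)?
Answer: 845797906/1944363 ≈ 435.00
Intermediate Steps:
r(E) = 115 (r(E) = 78 + 37 = 115)
A(k, K) = 1/(K + k + k*K²) (A(k, K) = 1/(((K*k)*K + k) + K) = 1/((k*K² + k) + K) = 1/((k + k*K²) + K) = 1/(K + k + k*K²))
M = 320 (M = -80*(-4) = 320)
(r(124) + A(155, -112)) + M = (115 + 1/(-112 + 155*(1 + (-112)²))) + 320 = (115 + 1/(-112 + 155*(1 + 12544))) + 320 = (115 + 1/(-112 + 155*12545)) + 320 = (115 + 1/(-112 + 1944475)) + 320 = (115 + 1/1944363) + 320 = 223601746/1944363 + 320 = 845797906/1944363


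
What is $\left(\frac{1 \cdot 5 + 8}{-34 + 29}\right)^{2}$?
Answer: $\frac{169}{25} \approx 6.76$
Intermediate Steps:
$\left(\frac{1 \cdot 5 + 8}{-34 + 29}\right)^{2} = \left(\frac{5 + 8}{-5}\right)^{2} = \left(13 \left(- \frac{1}{5}\right)\right)^{2} = \left(- \frac{13}{5}\right)^{2} = \frac{169}{25}$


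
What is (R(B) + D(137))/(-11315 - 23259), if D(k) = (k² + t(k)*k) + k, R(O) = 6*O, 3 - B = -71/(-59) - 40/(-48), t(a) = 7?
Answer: -586188/1019933 ≈ -0.57473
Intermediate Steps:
B = 341/354 (B = 3 - (-71/(-59) - 40/(-48)) = 3 - (-71*(-1/59) - 40*(-1/48)) = 3 - (71/59 + ⅚) = 3 - 1*721/354 = 3 - 721/354 = 341/354 ≈ 0.96328)
D(k) = k² + 8*k (D(k) = (k² + 7*k) + k = k² + 8*k)
(R(B) + D(137))/(-11315 - 23259) = (6*(341/354) + 137*(8 + 137))/(-11315 - 23259) = (341/59 + 137*145)/(-34574) = (341/59 + 19865)*(-1/34574) = (1172376/59)*(-1/34574) = -586188/1019933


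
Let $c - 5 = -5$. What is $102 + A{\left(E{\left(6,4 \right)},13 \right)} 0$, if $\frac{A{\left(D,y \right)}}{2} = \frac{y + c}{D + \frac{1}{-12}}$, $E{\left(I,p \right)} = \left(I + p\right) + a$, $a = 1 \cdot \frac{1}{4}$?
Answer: $102$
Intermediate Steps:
$c = 0$ ($c = 5 - 5 = 0$)
$a = \frac{1}{4}$ ($a = 1 \cdot \frac{1}{4} = \frac{1}{4} \approx 0.25$)
$E{\left(I,p \right)} = \frac{1}{4} + I + p$ ($E{\left(I,p \right)} = \left(I + p\right) + \frac{1}{4} = \frac{1}{4} + I + p$)
$A{\left(D,y \right)} = \frac{2 y}{- \frac{1}{12} + D}$ ($A{\left(D,y \right)} = 2 \frac{y + 0}{D + \frac{1}{-12}} = 2 \frac{y}{D - \frac{1}{12}} = 2 \frac{y}{- \frac{1}{12} + D} = \frac{2 y}{- \frac{1}{12} + D}$)
$102 + A{\left(E{\left(6,4 \right)},13 \right)} 0 = 102 + 24 \cdot 13 \frac{1}{-1 + 12 \left(\frac{1}{4} + 6 + 4\right)} 0 = 102 + 24 \cdot 13 \frac{1}{-1 + 12 \cdot \frac{41}{4}} \cdot 0 = 102 + 24 \cdot 13 \frac{1}{-1 + 123} \cdot 0 = 102 + 24 \cdot 13 \cdot \frac{1}{122} \cdot 0 = 102 + \frac{156}{61} \cdot 0 = 102 + 0 = 102$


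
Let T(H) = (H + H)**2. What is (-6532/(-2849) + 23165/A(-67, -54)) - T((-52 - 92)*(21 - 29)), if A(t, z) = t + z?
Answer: -166366376907/31339 ≈ -5.3086e+6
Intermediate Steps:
T(H) = 4*H**2 (T(H) = (2*H)**2 = 4*H**2)
(-6532/(-2849) + 23165/A(-67, -54)) - T((-52 - 92)*(21 - 29)) = (-6532/(-2849) + 23165/(-67 - 54)) - 4*((-52 - 92)*(21 - 29))**2 = (-6532*(-1/2849) + 23165/(-121)) - 4*(-144*(-8))**2 = (6532/2849 + 23165*(-1/121)) - 4*1152**2 = (6532/2849 - 23165/121) - 4*1327104 = -5927883/31339 - 1*5308416 = -5927883/31339 - 5308416 = -166366376907/31339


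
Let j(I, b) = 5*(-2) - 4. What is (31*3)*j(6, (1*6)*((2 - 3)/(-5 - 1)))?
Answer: -1302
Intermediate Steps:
j(I, b) = -14 (j(I, b) = -10 - 4 = -14)
(31*3)*j(6, (1*6)*((2 - 3)/(-5 - 1))) = (31*3)*(-14) = 93*(-14) = -1302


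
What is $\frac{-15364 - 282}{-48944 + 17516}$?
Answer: $\frac{7823}{15714} \approx 0.49784$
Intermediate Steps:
$\frac{-15364 - 282}{-48944 + 17516} = \frac{-15364 - 282}{-31428} = \left(-15646\right) \left(- \frac{1}{31428}\right) = \frac{7823}{15714}$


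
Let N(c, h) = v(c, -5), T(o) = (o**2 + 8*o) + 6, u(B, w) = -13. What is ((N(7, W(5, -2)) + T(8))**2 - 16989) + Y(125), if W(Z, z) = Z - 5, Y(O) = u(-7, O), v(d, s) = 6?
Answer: 2598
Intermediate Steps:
Y(O) = -13
T(o) = 6 + o**2 + 8*o
W(Z, z) = -5 + Z
N(c, h) = 6
((N(7, W(5, -2)) + T(8))**2 - 16989) + Y(125) = ((6 + (6 + 8**2 + 8*8))**2 - 16989) - 13 = ((6 + (6 + 64 + 64))**2 - 16989) - 13 = ((6 + 134)**2 - 16989) - 13 = (140**2 - 16989) - 13 = (19600 - 16989) - 13 = 2611 - 13 = 2598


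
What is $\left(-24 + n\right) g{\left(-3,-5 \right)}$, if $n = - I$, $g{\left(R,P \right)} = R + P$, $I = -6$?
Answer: $144$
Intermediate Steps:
$g{\left(R,P \right)} = P + R$
$n = 6$ ($n = \left(-1\right) \left(-6\right) = 6$)
$\left(-24 + n\right) g{\left(-3,-5 \right)} = \left(-24 + 6\right) \left(-5 - 3\right) = \left(-18\right) \left(-8\right) = 144$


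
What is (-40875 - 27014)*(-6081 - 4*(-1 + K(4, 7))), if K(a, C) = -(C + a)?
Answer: 409574337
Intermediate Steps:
K(a, C) = -C - a
(-40875 - 27014)*(-6081 - 4*(-1 + K(4, 7))) = (-40875 - 27014)*(-6081 - 4*(-1 + (-1*7 - 1*4))) = -67889*(-6081 - 4*(-1 + (-7 - 4))) = -67889*(-6081 - 4*(-1 - 11)) = -67889*(-6081 - 4*(-12)) = -67889*(-6081 + 48) = -67889*(-6033) = 409574337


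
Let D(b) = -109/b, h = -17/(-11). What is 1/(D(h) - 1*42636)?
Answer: -17/726011 ≈ -2.3416e-5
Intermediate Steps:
h = 17/11 (h = -17*(-1/11) = 17/11 ≈ 1.5455)
1/(D(h) - 1*42636) = 1/(-109/17/11 - 1*42636) = 1/(-109*11/17 - 42636) = 1/(-1199/17 - 42636) = 1/(-726011/17) = -17/726011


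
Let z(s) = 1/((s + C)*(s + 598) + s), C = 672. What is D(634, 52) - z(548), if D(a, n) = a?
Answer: 886755511/1398668 ≈ 634.00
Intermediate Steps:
z(s) = 1/(s + (598 + s)*(672 + s)) (z(s) = 1/((s + 672)*(s + 598) + s) = 1/((672 + s)*(598 + s) + s) = 1/((598 + s)*(672 + s) + s) = 1/(s + (598 + s)*(672 + s)))
D(634, 52) - z(548) = 634 - 1/(401856 + 548**2 + 1271*548) = 634 - 1/(401856 + 300304 + 696508) = 634 - 1/1398668 = 886755511/1398668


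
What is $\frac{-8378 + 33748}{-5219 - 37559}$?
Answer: $- \frac{12685}{21389} \approx -0.59306$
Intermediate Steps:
$\frac{-8378 + 33748}{-5219 - 37559} = \frac{25370}{-42778} = 25370 \left(- \frac{1}{42778}\right) = - \frac{12685}{21389}$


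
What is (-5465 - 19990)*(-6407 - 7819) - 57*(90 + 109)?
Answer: 362111487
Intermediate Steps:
(-5465 - 19990)*(-6407 - 7819) - 57*(90 + 109) = -25455*(-14226) - 57*199 = 362122830 - 1*11343 = 362122830 - 11343 = 362111487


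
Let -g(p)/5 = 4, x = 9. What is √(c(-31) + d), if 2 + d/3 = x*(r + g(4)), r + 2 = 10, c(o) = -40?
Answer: I*√370 ≈ 19.235*I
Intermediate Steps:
g(p) = -20 (g(p) = -5*4 = -20)
r = 8 (r = -2 + 10 = 8)
d = -330 (d = -6 + 3*(9*(8 - 20)) = -6 + 3*(9*(-12)) = -6 + 3*(-108) = -6 - 324 = -330)
√(c(-31) + d) = √(-40 - 330) = √(-370) = I*√370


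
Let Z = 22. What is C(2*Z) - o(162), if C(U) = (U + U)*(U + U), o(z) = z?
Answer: 7582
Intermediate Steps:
C(U) = 4*U**2 (C(U) = (2*U)*(2*U) = 4*U**2)
C(2*Z) - o(162) = 4*(2*22)**2 - 1*162 = 4*44**2 - 162 = 4*1936 - 162 = 7744 - 162 = 7582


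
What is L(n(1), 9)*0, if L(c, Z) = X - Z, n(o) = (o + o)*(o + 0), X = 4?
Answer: 0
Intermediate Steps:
n(o) = 2*o² (n(o) = (2*o)*o = 2*o²)
L(c, Z) = 4 - Z
L(n(1), 9)*0 = (4 - 1*9)*0 = (4 - 9)*0 = -5*0 = 0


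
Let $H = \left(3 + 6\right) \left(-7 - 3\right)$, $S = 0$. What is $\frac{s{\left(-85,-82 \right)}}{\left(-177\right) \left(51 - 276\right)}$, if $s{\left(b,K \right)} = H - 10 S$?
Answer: $- \frac{2}{885} \approx -0.0022599$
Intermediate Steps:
$H = -90$ ($H = 9 \left(-10\right) = -90$)
$s{\left(b,K \right)} = -90$ ($s{\left(b,K \right)} = -90 - 0 = -90 + 0 = -90$)
$\frac{s{\left(-85,-82 \right)}}{\left(-177\right) \left(51 - 276\right)} = - \frac{90}{\left(-177\right) \left(51 - 276\right)} = - \frac{90}{\left(-177\right) \left(-225\right)} = - \frac{90}{39825} = \left(-90\right) \frac{1}{39825} = - \frac{2}{885}$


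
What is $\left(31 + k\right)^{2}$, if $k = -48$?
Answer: $289$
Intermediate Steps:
$\left(31 + k\right)^{2} = \left(31 - 48\right)^{2} = \left(-17\right)^{2} = 289$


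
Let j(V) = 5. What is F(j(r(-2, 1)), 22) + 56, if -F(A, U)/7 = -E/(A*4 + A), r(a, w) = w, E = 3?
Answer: 1421/25 ≈ 56.840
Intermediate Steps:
F(A, U) = 21/(5*A) (F(A, U) = -(-7)*3/(A*4 + A) = -(-7)*3/(4*A + A) = -(-7)*3/((5*A)) = -(-7)*3*(1/(5*A)) = -(-7)*3/(5*A) = -(-21)/(5*A) = 21/(5*A))
F(j(r(-2, 1)), 22) + 56 = (21/5)/5 + 56 = (21/5)*(1/5) + 56 = 21/25 + 56 = 1421/25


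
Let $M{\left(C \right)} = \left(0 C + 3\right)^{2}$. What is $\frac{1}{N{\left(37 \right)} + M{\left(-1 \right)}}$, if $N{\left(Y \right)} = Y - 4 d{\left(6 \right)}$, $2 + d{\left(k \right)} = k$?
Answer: $\frac{1}{30} \approx 0.033333$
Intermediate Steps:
$d{\left(k \right)} = -2 + k$
$M{\left(C \right)} = 9$ ($M{\left(C \right)} = \left(0 + 3\right)^{2} = 3^{2} = 9$)
$N{\left(Y \right)} = -16 + Y$ ($N{\left(Y \right)} = Y - 4 \left(-2 + 6\right) = Y - 16 = -16 + Y$)
$\frac{1}{N{\left(37 \right)} + M{\left(-1 \right)}} = \frac{1}{\left(-16 + 37\right) + 9} = \frac{1}{21 + 9} = \frac{1}{30}$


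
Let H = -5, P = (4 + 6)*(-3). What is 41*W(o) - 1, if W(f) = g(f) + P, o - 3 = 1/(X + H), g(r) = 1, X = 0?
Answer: -1190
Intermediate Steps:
P = -30 (P = 10*(-3) = -30)
o = 14/5 (o = 3 + 1/(0 - 5) = 3 + 1/(-5) = 3 - ⅕ = 14/5 ≈ 2.8000)
W(f) = -29 (W(f) = 1 - 30 = -29)
41*W(o) - 1 = 41*(-29) - 1 = -1189 - 1 = -1190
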